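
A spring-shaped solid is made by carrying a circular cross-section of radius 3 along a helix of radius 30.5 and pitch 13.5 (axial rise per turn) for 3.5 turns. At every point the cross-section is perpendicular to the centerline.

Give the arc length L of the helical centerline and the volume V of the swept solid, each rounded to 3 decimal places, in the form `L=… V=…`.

L=672.392 V=19011.443

2πR = 2π·30.5 = 191.637152
per-turn = √(191.637152² + 13.5²) = √(36724.7980 + 182.25) = √36907.0480 = 192.112071
L = 3.5 × 192.112071 = 672.392250
V = π·3² × L = 28.274334 × 672.392250 = 19011.442973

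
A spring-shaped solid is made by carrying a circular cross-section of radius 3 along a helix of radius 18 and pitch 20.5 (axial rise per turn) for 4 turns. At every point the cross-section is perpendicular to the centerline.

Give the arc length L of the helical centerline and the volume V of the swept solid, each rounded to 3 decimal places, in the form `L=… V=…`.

L=459.761 V=12999.434

2πR = 2π·18 = 113.097336
per-turn = √(113.097336² + 20.5²) = √(12791.0073 + 420.25) = √13211.2573 = 114.940234
L = 4 × 114.940234 = 459.760934
V = π·3² × L = 28.274334 × 459.760934 = 12999.434167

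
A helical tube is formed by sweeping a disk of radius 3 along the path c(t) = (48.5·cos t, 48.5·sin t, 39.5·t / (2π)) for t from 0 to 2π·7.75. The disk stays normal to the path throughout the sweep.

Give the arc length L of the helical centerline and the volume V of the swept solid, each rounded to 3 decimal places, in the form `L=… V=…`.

2πR = 2π·48.5 = 304.734487
per-turn = √(304.734487² + 39.5²) = √(92863.1078 + 1560.25) = √94423.3578 = 307.283839
L = 7.75 × 307.283839 = 2381.449754
V = π·3² × L = 28.274334 × 2381.449754 = 67333.905454

L=2381.450 V=67333.905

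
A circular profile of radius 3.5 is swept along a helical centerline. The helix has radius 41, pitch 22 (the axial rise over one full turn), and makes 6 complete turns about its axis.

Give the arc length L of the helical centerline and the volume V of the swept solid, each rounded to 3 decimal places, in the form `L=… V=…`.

L=1551.290 V=59700.626

2πR = 2π·41 = 257.610598
per-turn = √(257.610598² + 22²) = √(66363.2200 + 484) = √66847.2200 = 258.548293
L = 6 × 258.548293 = 1551.289760
V = π·3.5² × L = 38.484510 × 1551.289760 = 59700.626295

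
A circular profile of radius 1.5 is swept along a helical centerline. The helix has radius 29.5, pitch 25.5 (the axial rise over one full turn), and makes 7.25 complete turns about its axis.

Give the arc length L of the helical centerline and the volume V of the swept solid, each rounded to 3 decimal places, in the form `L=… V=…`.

2πR = 2π·29.5 = 185.353967
per-turn = √(185.353967² + 25.5²) = √(34356.0929 + 650.25) = √35006.3429 = 187.099821
L = 7.25 × 187.099821 = 1356.473700
V = π·1.5² × L = 7.068583 × 1356.473700 = 9588.347577

L=1356.474 V=9588.348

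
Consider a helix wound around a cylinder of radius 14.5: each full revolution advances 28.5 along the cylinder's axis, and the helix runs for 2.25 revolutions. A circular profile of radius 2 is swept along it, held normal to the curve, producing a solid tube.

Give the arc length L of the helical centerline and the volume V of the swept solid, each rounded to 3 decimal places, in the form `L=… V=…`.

2πR = 2π·14.5 = 91.106187
per-turn = √(91.106187² + 28.5²) = √(8300.3373 + 812.25) = √9112.5873 = 95.459873
L = 2.25 × 95.459873 = 214.784714
V = π·2² × L = 12.566371 × 214.784714 = 2699.064314

L=214.785 V=2699.064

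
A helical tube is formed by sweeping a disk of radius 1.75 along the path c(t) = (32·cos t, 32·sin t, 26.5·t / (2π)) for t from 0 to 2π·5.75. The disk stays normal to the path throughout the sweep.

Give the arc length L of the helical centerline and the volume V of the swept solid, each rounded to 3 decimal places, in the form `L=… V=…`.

L=1166.104 V=11219.239

2πR = 2π·32 = 201.061930
per-turn = √(201.061930² + 26.5²) = √(40425.8996 + 702.25) = √41128.1496 = 202.800763
L = 5.75 × 202.800763 = 1166.104389
V = π·1.75² × L = 9.621128 × 1166.104389 = 11219.239011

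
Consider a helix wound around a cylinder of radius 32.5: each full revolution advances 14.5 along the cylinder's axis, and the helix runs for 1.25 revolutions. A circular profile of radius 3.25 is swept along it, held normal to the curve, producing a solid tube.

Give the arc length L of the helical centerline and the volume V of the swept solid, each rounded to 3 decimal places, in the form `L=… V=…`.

2πR = 2π·32.5 = 204.203522
per-turn = √(204.203522² + 14.5²) = √(41699.0786 + 210.25) = √41909.3286 = 204.717680
L = 1.25 × 204.717680 = 255.897100
V = π·3.25² × L = 33.183072 × 255.897100 = 8491.452006

L=255.897 V=8491.452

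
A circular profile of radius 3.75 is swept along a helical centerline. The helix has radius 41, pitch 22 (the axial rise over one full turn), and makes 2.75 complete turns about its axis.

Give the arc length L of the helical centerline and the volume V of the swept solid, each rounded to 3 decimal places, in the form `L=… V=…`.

L=711.008 V=31411.363

2πR = 2π·41 = 257.610598
per-turn = √(257.610598² + 22²) = √(66363.2200 + 484) = √66847.2200 = 258.548293
L = 2.75 × 258.548293 = 711.007807
V = π·3.75² × L = 44.178647 × 711.007807 = 31411.362687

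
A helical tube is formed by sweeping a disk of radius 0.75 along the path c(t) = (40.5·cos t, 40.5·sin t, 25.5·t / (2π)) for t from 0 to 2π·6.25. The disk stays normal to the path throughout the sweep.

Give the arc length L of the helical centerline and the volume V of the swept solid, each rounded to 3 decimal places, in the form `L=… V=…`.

2πR = 2π·40.5 = 254.469005
per-turn = √(254.469005² + 25.5²) = √(64754.4745 + 650.25) = √65404.7245 = 255.743474
L = 6.25 × 255.743474 = 1598.396712
V = π·0.75² × L = 1.767146 × 1598.396712 = 2824.600145

L=1598.397 V=2824.600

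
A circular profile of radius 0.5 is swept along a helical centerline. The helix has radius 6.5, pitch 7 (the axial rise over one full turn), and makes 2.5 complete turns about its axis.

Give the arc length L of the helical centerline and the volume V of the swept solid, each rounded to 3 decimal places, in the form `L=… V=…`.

2πR = 2π·6.5 = 40.840704
per-turn = √(40.840704² + 7²) = √(1667.9631 + 49) = √1716.9631 = 41.436254
L = 2.5 × 41.436254 = 103.590635
V = π·0.5² × L = 0.785398 × 103.590635 = 81.359894

L=103.591 V=81.360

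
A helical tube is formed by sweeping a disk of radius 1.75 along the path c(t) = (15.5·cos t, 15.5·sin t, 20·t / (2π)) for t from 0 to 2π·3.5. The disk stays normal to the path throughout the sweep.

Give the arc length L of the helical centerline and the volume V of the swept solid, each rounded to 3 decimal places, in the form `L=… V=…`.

2πR = 2π·15.5 = 97.389372
per-turn = √(97.389372² + 20²) = √(9484.6898 + 400) = √9884.6898 = 99.421777
L = 3.5 × 99.421777 = 347.976221
V = π·1.75² × L = 9.621128 × 347.976221 = 3347.923590

L=347.976 V=3347.924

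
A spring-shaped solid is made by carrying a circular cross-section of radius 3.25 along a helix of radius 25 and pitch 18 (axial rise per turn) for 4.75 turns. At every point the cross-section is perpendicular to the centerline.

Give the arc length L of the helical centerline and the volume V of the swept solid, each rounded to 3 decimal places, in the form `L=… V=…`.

2πR = 2π·25 = 157.079633
per-turn = √(157.079633² + 18²) = √(24674.0110 + 324) = √24998.0110 = 158.107593
L = 4.75 × 158.107593 = 751.011067
V = π·3.25² × L = 33.183072 × 751.011067 = 24920.854623

L=751.011 V=24920.855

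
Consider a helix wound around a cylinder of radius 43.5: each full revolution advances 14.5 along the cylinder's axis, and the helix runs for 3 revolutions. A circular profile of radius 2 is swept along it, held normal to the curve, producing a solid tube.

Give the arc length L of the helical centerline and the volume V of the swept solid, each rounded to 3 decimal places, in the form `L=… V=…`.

L=821.109 V=10318.357

2πR = 2π·43.5 = 273.318561
per-turn = √(273.318561² + 14.5²) = √(74703.0357 + 210.25) = √74913.2857 = 273.702915
L = 3 × 273.702915 = 821.108745
V = π·2² × L = 12.566371 × 821.108745 = 10318.356807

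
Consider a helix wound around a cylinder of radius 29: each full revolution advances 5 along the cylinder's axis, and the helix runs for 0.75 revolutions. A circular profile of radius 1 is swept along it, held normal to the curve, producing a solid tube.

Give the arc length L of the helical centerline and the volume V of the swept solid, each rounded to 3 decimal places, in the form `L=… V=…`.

L=136.711 V=429.489

2πR = 2π·29 = 182.212374
per-turn = √(182.212374² + 5²) = √(33201.3492 + 25) = √33226.3492 = 182.280962
L = 0.75 × 182.280962 = 136.710722
V = π·1² × L = 3.141593 × 136.710722 = 429.489399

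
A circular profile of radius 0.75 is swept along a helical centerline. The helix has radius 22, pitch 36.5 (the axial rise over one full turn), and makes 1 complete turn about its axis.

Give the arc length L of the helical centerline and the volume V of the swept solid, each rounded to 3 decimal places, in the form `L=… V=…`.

L=142.968 V=252.645

2πR = 2π·22 = 138.230077
per-turn = √(138.230077² + 36.5²) = √(19107.5541 + 1332.25) = √20439.8041 = 142.967843
L = 1 × 142.967843 = 142.967843
V = π·0.75² × L = 1.767146 × 142.967843 = 252.645033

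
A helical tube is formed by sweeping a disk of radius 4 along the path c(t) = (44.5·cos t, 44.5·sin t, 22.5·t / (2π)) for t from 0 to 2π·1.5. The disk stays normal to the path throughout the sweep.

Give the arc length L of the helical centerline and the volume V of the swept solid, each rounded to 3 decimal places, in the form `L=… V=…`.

L=420.758 V=21149.623

2πR = 2π·44.5 = 279.601746
per-turn = √(279.601746² + 22.5²) = √(78177.1365 + 506.25) = √78683.3865 = 280.505591
L = 1.5 × 280.505591 = 420.758386
V = π·4² × L = 50.265482 × 420.758386 = 21149.623279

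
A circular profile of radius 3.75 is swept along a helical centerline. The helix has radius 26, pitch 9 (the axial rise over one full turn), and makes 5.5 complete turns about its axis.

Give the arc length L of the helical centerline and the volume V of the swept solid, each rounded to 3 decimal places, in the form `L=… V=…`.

2πR = 2π·26 = 163.362818
per-turn = √(163.362818² + 9²) = √(26687.4103 + 81) = √26768.4103 = 163.610545
L = 5.5 × 163.610545 = 899.857995
V = π·3.75² × L = 44.178647 × 899.857995 = 39754.508444

L=899.858 V=39754.508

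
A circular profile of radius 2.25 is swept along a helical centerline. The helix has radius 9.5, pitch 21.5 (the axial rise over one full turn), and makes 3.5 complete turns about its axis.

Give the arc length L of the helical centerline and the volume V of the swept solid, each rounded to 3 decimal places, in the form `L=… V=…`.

2πR = 2π·9.5 = 59.690260
per-turn = √(59.690260² + 21.5²) = √(3562.9272 + 462.25) = √4025.1772 = 63.444284
L = 3.5 × 63.444284 = 222.054994
V = π·2.25² × L = 15.904313 × 222.054994 = 3531.632093

L=222.055 V=3531.632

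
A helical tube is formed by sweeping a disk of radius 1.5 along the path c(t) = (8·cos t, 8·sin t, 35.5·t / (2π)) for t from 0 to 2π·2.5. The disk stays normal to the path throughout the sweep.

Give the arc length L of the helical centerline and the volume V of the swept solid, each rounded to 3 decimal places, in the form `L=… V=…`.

L=153.844 V=1087.458

2πR = 2π·8 = 50.265482
per-turn = √(50.265482² + 35.5²) = √(2526.6187 + 1260.25) = √3786.8687 = 61.537539
L = 2.5 × 61.537539 = 153.843848
V = π·1.5² × L = 7.068583 × 153.843848 = 1087.458080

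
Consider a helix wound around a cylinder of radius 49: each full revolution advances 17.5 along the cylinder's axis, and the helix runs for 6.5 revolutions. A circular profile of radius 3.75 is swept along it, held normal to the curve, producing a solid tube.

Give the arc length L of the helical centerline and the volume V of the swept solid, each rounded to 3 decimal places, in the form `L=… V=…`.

2πR = 2π·49 = 307.876080
per-turn = √(307.876080² + 17.5²) = √(94787.6807 + 306.25) = √95093.9307 = 308.373038
L = 6.5 × 308.373038 = 2004.424748
V = π·3.75² × L = 44.178647 × 2004.424748 = 88552.772764

L=2004.425 V=88552.773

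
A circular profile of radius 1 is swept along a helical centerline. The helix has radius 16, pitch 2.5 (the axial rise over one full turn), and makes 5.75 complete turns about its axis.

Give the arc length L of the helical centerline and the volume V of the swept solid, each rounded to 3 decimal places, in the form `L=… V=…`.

L=578.232 V=1816.569

2πR = 2π·16 = 100.530965
per-turn = √(100.530965² + 2.5²) = √(10106.4749 + 6.25) = √10112.7249 = 100.562045
L = 5.75 × 100.562045 = 578.231759
V = π·1² × L = 3.141593 × 578.231759 = 1816.568646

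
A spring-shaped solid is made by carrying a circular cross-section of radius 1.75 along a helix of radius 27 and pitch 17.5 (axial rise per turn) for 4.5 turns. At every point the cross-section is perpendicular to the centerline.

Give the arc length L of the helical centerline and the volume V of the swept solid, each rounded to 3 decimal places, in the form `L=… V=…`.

2πR = 2π·27 = 169.646003
per-turn = √(169.646003² + 17.5²) = √(28779.7664 + 306.25) = √29086.0164 = 170.546230
L = 4.5 × 170.546230 = 767.458033
V = π·1.75² × L = 9.621128 × 767.458033 = 7383.811590

L=767.458 V=7383.812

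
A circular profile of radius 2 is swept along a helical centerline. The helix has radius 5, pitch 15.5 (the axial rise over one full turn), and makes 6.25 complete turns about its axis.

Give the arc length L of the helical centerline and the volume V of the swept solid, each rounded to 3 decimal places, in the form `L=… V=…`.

2πR = 2π·5 = 31.415927
per-turn = √(31.415927² + 15.5²) = √(986.9604 + 240.25) = √1227.2104 = 35.031563
L = 6.25 × 35.031563 = 218.947272
V = π·2² × L = 12.566371 × 218.947272 = 2751.372562

L=218.947 V=2751.373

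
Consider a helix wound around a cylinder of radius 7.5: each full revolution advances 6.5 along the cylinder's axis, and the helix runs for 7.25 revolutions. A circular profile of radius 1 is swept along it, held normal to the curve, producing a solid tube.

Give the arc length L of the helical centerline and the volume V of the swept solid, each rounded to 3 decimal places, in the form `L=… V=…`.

2πR = 2π·7.5 = 47.123890
per-turn = √(47.123890² + 6.5²) = √(2220.6610 + 42.25) = √2262.9110 = 47.570064
L = 7.25 × 47.570064 = 344.882964
V = π·1² × L = 3.141593 × 344.882964 = 1083.481786

L=344.883 V=1083.482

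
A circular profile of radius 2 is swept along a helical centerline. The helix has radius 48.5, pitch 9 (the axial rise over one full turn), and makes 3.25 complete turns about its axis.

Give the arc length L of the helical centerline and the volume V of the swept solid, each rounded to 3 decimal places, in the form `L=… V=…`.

L=990.819 V=12450.998

2πR = 2π·48.5 = 304.734487
per-turn = √(304.734487² + 9²) = √(92863.1078 + 81) = √92944.1078 = 304.867361
L = 3.25 × 304.867361 = 990.818923
V = π·2² × L = 12.566371 × 990.818923 = 12450.997802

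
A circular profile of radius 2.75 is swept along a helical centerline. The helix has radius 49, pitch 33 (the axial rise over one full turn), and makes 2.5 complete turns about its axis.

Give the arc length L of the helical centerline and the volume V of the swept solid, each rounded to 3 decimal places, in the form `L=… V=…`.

L=774.099 V=18391.272

2πR = 2π·49 = 307.876080
per-turn = √(307.876080² + 33²) = √(94787.6807 + 1089) = √95876.6807 = 309.639598
L = 2.5 × 309.639598 = 774.098995
V = π·2.75² × L = 23.758294 × 774.098995 = 18391.271853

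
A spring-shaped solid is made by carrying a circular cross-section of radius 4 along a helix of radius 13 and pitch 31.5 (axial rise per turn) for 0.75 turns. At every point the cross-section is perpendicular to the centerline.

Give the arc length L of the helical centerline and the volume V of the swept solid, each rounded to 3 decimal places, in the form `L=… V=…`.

L=65.659 V=3300.363

2πR = 2π·13 = 81.681409
per-turn = √(81.681409² + 31.5²) = √(6671.8526 + 992.25) = √7664.1026 = 87.544860
L = 0.75 × 87.544860 = 65.658645
V = π·4² × L = 50.265482 × 65.658645 = 3300.363482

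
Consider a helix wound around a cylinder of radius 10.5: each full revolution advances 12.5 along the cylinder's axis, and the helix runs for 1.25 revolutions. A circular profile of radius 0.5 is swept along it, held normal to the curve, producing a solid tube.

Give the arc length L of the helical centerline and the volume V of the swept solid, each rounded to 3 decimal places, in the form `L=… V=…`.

2πR = 2π·10.5 = 65.973446
per-turn = √(65.973446² + 12.5²) = √(4352.4955 + 156.25) = √4508.7455 = 67.147193
L = 1.25 × 67.147193 = 83.933991
V = π·0.5² × L = 0.785398 × 83.933991 = 65.921603

L=83.934 V=65.922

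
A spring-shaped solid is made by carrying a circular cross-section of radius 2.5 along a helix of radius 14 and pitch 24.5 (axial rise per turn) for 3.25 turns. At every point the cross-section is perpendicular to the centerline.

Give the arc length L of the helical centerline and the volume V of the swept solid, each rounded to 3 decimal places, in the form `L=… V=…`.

2πR = 2π·14 = 87.964594
per-turn = √(87.964594² + 24.5²) = √(7737.7699 + 600.25) = √8338.0199 = 91.312758
L = 3.25 × 91.312758 = 296.766465
V = π·2.5² × L = 19.634954 × 296.766465 = 5826.995912

L=296.766 V=5826.996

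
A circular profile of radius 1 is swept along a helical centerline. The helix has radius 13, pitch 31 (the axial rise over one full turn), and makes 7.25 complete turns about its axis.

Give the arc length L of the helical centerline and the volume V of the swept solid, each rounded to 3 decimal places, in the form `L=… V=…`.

2πR = 2π·13 = 81.681409
per-turn = √(81.681409² + 31²) = √(6671.8526 + 961) = √7632.8526 = 87.366198
L = 7.25 × 87.366198 = 633.404936
V = π·1² × L = 3.141593 × 633.404936 = 1989.900295

L=633.405 V=1989.900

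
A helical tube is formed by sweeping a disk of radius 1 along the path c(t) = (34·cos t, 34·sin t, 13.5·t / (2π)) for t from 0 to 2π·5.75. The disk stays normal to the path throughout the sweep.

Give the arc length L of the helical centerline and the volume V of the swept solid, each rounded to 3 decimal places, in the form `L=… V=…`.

L=1230.813 V=3866.713

2πR = 2π·34 = 213.628300
per-turn = √(213.628300² + 13.5²) = √(45637.0508 + 182.25) = √45819.3008 = 214.054434
L = 5.75 × 214.054434 = 1230.812996
V = π·1² × L = 3.141593 × 1230.812996 = 3866.713066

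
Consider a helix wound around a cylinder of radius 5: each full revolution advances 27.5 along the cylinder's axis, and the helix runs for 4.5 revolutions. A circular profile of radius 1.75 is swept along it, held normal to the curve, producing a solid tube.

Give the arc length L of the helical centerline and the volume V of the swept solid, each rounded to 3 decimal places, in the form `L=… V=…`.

L=187.883 V=1807.646

2πR = 2π·5 = 31.415927
per-turn = √(31.415927² + 27.5²) = √(986.9604 + 756.25) = √1743.2104 = 41.751772
L = 4.5 × 41.751772 = 187.882973
V = π·1.75² × L = 9.621128 × 187.882973 = 1807.646035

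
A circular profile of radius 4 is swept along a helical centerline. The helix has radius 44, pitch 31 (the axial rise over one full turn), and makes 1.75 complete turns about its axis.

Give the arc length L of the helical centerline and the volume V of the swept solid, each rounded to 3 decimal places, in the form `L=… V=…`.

2πR = 2π·44 = 276.460154
per-turn = √(276.460154² + 31²) = √(76430.2165 + 961) = √77391.2165 = 278.192769
L = 1.75 × 278.192769 = 486.837345
V = π·4² × L = 50.265482 × 486.837345 = 24471.114024

L=486.837 V=24471.114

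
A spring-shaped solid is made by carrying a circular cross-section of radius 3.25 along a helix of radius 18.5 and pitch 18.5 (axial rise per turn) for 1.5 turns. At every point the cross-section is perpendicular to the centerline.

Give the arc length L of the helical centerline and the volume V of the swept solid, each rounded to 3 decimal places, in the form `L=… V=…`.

L=176.553 V=5858.566

2πR = 2π·18.5 = 116.238928
per-turn = √(116.238928² + 18.5²) = √(13511.4884 + 342.25) = √13853.7384 = 117.701905
L = 1.5 × 117.701905 = 176.552857
V = π·3.25² × L = 33.183072 × 176.552857 = 5858.566250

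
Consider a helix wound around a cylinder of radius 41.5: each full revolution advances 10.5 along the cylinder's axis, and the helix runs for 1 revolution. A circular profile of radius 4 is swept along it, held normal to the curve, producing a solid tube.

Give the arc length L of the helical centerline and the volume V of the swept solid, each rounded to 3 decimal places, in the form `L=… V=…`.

2πR = 2π·41.5 = 260.752190
per-turn = √(260.752190² + 10.5²) = √(67991.7047 + 110.25) = √68101.9547 = 260.963512
L = 1 × 260.963512 = 260.963512
V = π·4² × L = 50.265482 × 260.963512 = 13117.456846

L=260.964 V=13117.457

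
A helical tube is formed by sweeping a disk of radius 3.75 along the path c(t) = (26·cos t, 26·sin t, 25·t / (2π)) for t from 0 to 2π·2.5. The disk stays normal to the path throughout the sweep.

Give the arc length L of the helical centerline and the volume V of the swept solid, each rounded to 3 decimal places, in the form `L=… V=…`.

L=413.162 V=18252.923

2πR = 2π·26 = 163.362818
per-turn = √(163.362818² + 25²) = √(26687.4103 + 625) = √27312.4103 = 165.264667
L = 2.5 × 165.264667 = 413.161669
V = π·3.75² × L = 44.178647 × 413.161669 = 18252.923382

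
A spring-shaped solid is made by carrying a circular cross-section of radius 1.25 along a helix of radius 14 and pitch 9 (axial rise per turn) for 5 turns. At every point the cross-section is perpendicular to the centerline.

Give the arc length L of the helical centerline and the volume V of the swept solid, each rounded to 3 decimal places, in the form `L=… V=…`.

L=442.119 V=2170.247

2πR = 2π·14 = 87.964594
per-turn = √(87.964594² + 9²) = √(7737.7699 + 81) = √7818.7699 = 88.423808
L = 5 × 88.423808 = 442.119041
V = π·1.25² × L = 4.908739 × 442.119041 = 2170.246767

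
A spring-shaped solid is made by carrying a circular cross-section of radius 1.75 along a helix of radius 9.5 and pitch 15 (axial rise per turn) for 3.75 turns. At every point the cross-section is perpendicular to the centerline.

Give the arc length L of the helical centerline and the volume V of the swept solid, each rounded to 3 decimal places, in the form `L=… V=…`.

2πR = 2π·9.5 = 59.690260
per-turn = √(59.690260² + 15²) = √(3562.9272 + 225) = √3787.9272 = 61.546139
L = 3.75 × 61.546139 = 230.798020
V = π·1.75² × L = 9.621128 × 230.798020 = 2220.537179

L=230.798 V=2220.537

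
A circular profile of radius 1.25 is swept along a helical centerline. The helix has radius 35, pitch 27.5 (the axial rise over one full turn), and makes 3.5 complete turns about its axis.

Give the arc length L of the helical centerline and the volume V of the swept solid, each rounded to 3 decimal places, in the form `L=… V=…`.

2πR = 2π·35 = 219.911486
per-turn = √(219.911486² + 27.5²) = √(48361.0616 + 756.25) = √49117.3116 = 221.624258
L = 3.5 × 221.624258 = 775.684902
V = π·1.25² × L = 4.908739 × 775.684902 = 3807.634357

L=775.685 V=3807.634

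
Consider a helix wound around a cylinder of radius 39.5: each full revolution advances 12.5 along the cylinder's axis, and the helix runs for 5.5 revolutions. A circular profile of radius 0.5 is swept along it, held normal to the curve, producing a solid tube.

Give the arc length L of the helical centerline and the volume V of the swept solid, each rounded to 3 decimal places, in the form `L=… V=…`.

2πR = 2π·39.5 = 248.185820
per-turn = √(248.185820² + 12.5²) = √(61596.2011 + 156.25) = √61752.4511 = 248.500405
L = 5.5 × 248.500405 = 1366.752225
V = π·0.5² × L = 0.785398 × 1366.752225 = 1073.444687

L=1366.752 V=1073.445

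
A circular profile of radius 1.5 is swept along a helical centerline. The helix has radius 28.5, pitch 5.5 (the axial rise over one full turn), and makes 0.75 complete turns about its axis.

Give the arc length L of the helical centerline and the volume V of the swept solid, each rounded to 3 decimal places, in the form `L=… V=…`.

2πR = 2π·28.5 = 179.070781
per-turn = √(179.070781² + 5.5²) = √(32066.3447 + 30.25) = √32096.5947 = 179.155225
L = 0.75 × 179.155225 = 134.366419
V = π·1.5² × L = 7.068583 × 134.366419 = 949.780247

L=134.366 V=949.780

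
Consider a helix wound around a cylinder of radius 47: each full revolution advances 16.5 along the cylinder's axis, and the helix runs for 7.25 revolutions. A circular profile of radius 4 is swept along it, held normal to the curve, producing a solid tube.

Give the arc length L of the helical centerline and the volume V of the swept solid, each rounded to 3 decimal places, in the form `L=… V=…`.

L=2144.335 V=107786.020

2πR = 2π·47 = 295.309709
per-turn = √(295.309709² + 16.5²) = √(87207.8245 + 272.25) = √87480.0745 = 295.770307
L = 7.25 × 295.770307 = 2144.334726
V = π·4² × L = 50.265482 × 2144.334726 = 107786.019531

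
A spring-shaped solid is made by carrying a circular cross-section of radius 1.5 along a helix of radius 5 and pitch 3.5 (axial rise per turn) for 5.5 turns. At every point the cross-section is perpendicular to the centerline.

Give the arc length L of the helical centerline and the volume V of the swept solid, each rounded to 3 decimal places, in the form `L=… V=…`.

L=173.857 V=1228.920

2πR = 2π·5 = 31.415927
per-turn = √(31.415927² + 3.5²) = √(986.9604 + 12.25) = √999.2104 = 31.610290
L = 5.5 × 31.610290 = 173.856596
V = π·1.5² × L = 7.068583 × 173.856596 = 1228.919857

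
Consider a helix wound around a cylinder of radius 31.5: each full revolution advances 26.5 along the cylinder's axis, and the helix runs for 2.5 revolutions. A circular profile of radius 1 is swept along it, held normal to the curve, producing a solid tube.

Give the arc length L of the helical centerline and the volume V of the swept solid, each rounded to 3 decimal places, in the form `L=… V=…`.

L=499.216 V=1568.334

2πR = 2π·31.5 = 197.920337
per-turn = √(197.920337² + 26.5²) = √(39172.4599 + 702.25) = √39874.7099 = 199.686529
L = 2.5 × 199.686529 = 499.216323
V = π·1² × L = 3.141593 × 499.216323 = 1568.334331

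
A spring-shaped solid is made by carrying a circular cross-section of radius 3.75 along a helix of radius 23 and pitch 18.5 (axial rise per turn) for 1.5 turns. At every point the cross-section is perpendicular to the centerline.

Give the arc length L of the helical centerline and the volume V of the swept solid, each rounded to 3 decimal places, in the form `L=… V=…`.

2πR = 2π·23 = 144.513262
per-turn = √(144.513262² + 18.5²) = √(20884.0829 + 342.25) = √21226.3329 = 145.692597
L = 1.5 × 145.692597 = 218.538896
V = π·3.75² × L = 44.178647 × 218.538896 = 9654.752674

L=218.539 V=9654.753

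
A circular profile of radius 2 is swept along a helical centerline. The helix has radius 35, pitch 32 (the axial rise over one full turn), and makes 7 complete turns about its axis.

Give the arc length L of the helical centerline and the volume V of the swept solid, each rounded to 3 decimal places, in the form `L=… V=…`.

2πR = 2π·35 = 219.911486
per-turn = √(219.911486² + 32²) = √(48361.0616 + 1024) = √49385.0616 = 222.227500
L = 7 × 222.227500 = 1555.592497
V = π·2² × L = 12.566371 × 1555.592497 = 19548.151842

L=1555.592 V=19548.152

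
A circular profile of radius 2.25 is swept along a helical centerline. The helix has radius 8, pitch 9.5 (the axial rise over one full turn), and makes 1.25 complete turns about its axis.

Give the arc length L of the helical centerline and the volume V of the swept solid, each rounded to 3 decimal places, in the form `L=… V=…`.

2πR = 2π·8 = 50.265482
per-turn = √(50.265482² + 9.5²) = √(2526.6187 + 90.25) = √2616.8687 = 51.155339
L = 1.25 × 51.155339 = 63.944174
V = π·2.25² × L = 15.904313 × 63.944174 = 1016.988145

L=63.944 V=1016.988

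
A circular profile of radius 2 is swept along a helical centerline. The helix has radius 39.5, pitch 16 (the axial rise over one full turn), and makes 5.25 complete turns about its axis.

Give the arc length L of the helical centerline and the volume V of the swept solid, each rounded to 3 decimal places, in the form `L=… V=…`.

L=1305.680 V=16407.664

2πR = 2π·39.5 = 248.185820
per-turn = √(248.185820² + 16²) = √(61596.2011 + 256) = √61852.2011 = 248.701027
L = 5.25 × 248.701027 = 1305.680394
V = π·2² × L = 12.566371 × 1305.680394 = 16407.663738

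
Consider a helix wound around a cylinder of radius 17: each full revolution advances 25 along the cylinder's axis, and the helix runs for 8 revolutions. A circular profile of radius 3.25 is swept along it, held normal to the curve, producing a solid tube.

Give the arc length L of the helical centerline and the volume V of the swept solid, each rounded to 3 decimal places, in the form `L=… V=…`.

L=877.606 V=29121.673

2πR = 2π·17 = 106.814150
per-turn = √(106.814150² + 25²) = √(11409.2627 + 625) = √12034.2627 = 109.700787
L = 8 × 109.700787 = 877.606297
V = π·3.25² × L = 33.183072 × 877.606297 = 29121.673285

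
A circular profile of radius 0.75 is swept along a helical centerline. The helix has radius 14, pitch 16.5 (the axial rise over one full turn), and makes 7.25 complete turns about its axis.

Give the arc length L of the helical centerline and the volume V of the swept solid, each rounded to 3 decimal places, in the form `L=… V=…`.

L=648.866 V=1146.640

2πR = 2π·14 = 87.964594
per-turn = √(87.964594² + 16.5²) = √(7737.7699 + 272.25) = √8010.0199 = 89.498714
L = 7.25 × 89.498714 = 648.865678
V = π·0.75² × L = 1.767146 × 648.865678 = 1146.640302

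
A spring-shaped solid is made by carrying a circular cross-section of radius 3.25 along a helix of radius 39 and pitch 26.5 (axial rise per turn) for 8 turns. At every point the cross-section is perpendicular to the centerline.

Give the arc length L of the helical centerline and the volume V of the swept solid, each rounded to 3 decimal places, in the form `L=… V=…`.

L=1971.784 V=65429.842

2πR = 2π·39 = 245.044227
per-turn = √(245.044227² + 26.5²) = √(60046.6732 + 702.25) = √60748.9232 = 246.472966
L = 8 × 246.472966 = 1971.783731
V = π·3.25² × L = 33.183072 × 1971.783731 = 65429.842322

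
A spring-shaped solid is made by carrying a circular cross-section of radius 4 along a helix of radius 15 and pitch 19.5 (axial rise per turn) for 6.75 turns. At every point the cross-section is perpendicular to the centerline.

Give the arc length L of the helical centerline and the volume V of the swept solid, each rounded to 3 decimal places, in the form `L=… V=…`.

L=649.647 V=32654.796

2πR = 2π·15 = 94.247780
per-turn = √(94.247780² + 19.5²) = √(8882.6440 + 380.25) = √9262.8940 = 96.243929
L = 6.75 × 96.243929 = 649.646524
V = π·4² × L = 50.265482 × 649.646524 = 32654.795954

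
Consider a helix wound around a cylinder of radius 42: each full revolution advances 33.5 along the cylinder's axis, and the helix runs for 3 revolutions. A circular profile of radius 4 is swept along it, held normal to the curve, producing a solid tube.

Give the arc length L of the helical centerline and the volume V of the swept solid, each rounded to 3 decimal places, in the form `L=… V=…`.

L=798.035 V=40113.606

2πR = 2π·42 = 263.893783
per-turn = √(263.893783² + 33.5²) = √(69639.9287 + 1122.25) = √70762.1787 = 266.011614
L = 3 × 266.011614 = 798.034841
V = π·4² × L = 50.265482 × 798.034841 = 40113.606314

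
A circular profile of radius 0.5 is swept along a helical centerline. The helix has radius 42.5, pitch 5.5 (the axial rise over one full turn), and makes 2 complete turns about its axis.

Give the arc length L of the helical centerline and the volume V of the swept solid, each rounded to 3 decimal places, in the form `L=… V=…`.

L=534.184 V=419.547

2πR = 2π·42.5 = 267.035376
per-turn = √(267.035376² + 5.5²) = √(71307.8918 + 30.25) = √71338.1418 = 267.092010
L = 2 × 267.092010 = 534.184020
V = π·0.5² × L = 0.785398 × 534.184020 = 419.547148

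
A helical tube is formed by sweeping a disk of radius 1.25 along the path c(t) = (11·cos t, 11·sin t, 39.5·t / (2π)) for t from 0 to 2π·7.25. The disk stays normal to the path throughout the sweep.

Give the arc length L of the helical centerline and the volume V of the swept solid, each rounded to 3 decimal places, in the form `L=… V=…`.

L=577.145 V=2833.052

2πR = 2π·11 = 69.115038
per-turn = √(69.115038² + 39.5²) = √(4776.8885 + 1560.25) = √6337.1385 = 79.606146
L = 7.25 × 79.606146 = 577.144561
V = π·1.25² × L = 4.908739 × 577.144561 = 2833.051738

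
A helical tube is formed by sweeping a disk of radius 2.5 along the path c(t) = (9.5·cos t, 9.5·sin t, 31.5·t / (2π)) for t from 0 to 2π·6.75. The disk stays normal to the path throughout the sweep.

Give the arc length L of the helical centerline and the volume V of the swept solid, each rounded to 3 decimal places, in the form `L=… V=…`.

L=455.571 V=8945.123

2πR = 2π·9.5 = 59.690260
per-turn = √(59.690260² + 31.5²) = √(3562.9272 + 992.25) = √4555.1772 = 67.492053
L = 6.75 × 67.492053 = 455.571356
V = π·2.5² × L = 19.634954 × 455.571356 = 8945.122663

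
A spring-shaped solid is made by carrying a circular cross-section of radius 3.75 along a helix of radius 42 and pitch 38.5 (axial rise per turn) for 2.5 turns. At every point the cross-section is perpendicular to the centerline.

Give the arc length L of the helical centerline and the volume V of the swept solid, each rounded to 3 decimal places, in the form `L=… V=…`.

2πR = 2π·42 = 263.893783
per-turn = √(263.893783² + 38.5²) = √(69639.9287 + 1482.25) = √71122.1787 = 266.687418
L = 2.5 × 266.687418 = 666.718544
V = π·3.75² × L = 44.178647 × 666.718544 = 29454.722987

L=666.719 V=29454.723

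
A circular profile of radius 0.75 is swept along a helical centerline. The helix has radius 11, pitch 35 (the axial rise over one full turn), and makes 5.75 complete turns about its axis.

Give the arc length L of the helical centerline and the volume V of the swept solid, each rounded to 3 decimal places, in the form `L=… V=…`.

2πR = 2π·11 = 69.115038
per-turn = √(69.115038² + 35²) = √(4776.8885 + 1225) = √6001.8885 = 77.471856
L = 5.75 × 77.471856 = 445.463174
V = π·0.75² × L = 1.767146 × 445.463174 = 787.198407

L=445.463 V=787.198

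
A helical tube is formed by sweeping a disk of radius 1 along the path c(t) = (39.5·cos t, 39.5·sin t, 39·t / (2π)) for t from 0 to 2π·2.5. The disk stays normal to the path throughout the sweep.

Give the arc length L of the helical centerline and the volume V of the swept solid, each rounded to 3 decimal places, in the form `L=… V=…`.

2πR = 2π·39.5 = 248.185820
per-turn = √(248.185820² + 39²) = √(61596.2011 + 1521) = √63117.2011 = 251.231370
L = 2.5 × 251.231370 = 628.078424
V = π·1² × L = 3.141593 × 628.078424 = 1973.166563

L=628.078 V=1973.167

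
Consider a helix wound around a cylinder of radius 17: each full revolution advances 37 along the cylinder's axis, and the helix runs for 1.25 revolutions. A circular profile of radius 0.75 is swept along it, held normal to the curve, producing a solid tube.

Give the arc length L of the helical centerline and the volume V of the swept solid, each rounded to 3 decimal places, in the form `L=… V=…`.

L=141.301 V=249.700

2πR = 2π·17 = 106.814150
per-turn = √(106.814150² + 37²) = √(11409.2627 + 1369) = √12778.2627 = 113.040978
L = 1.25 × 113.040978 = 141.301222
V = π·0.75² × L = 1.767146 × 141.301222 = 249.699871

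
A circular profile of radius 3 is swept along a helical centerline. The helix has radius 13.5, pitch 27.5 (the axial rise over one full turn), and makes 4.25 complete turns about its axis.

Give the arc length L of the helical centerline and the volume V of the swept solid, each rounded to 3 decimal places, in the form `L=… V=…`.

2πR = 2π·13.5 = 84.823002
per-turn = √(84.823002² + 27.5²) = √(7194.9416 + 756.25) = √7951.1916 = 89.169454
L = 4.25 × 89.169454 = 378.970181
V = π·3² × L = 28.274334 × 378.970181 = 10715.129442

L=378.970 V=10715.129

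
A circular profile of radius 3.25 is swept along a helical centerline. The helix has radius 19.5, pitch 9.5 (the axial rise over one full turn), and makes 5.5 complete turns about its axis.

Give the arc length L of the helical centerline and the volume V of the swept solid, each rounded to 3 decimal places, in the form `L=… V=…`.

L=675.894 V=22428.248

2πR = 2π·19.5 = 122.522113
per-turn = √(122.522113² + 9.5²) = √(15011.6683 + 90.25) = √15101.9183 = 122.889862
L = 5.5 × 122.889862 = 675.894243
V = π·3.25² × L = 33.183072 × 675.894243 = 22428.247619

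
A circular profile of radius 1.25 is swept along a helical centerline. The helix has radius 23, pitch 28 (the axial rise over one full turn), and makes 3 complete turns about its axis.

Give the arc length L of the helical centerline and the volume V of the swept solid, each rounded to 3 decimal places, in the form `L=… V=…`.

L=441.602 V=2167.711

2πR = 2π·23 = 144.513262
per-turn = √(144.513262² + 28²) = √(20884.0829 + 784) = √21668.0829 = 147.200825
L = 3 × 147.200825 = 441.602475
V = π·1.25² × L = 4.908739 × 441.602475 = 2167.711082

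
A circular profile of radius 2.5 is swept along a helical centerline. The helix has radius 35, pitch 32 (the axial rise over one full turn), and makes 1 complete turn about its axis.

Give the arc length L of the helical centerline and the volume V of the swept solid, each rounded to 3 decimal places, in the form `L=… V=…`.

2πR = 2π·35 = 219.911486
per-turn = √(219.911486² + 32²) = √(48361.0616 + 1024) = √49385.0616 = 222.227500
L = 1 × 222.227500 = 222.227500
V = π·2.5² × L = 19.634954 × 222.227500 = 4363.426750

L=222.227 V=4363.427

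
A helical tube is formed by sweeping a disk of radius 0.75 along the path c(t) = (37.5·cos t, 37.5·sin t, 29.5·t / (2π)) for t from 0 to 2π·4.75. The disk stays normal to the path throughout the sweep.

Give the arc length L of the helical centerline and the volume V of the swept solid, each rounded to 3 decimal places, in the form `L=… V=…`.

2πR = 2π·37.5 = 235.619449
per-turn = √(235.619449² + 29.5²) = √(55516.5248 + 870.25) = √56386.7748 = 237.458996
L = 4.75 × 237.458996 = 1127.930231
V = π·0.75² × L = 1.767146 × 1127.930231 = 1993.217246

L=1127.930 V=1993.217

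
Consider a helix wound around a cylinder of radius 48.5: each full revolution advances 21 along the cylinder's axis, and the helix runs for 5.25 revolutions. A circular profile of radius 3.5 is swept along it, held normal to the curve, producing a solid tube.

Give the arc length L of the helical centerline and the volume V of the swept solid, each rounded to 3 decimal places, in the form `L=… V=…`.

2πR = 2π·48.5 = 304.734487
per-turn = √(304.734487² + 21²) = √(92863.1078 + 441) = √93304.1078 = 305.457211
L = 5.25 × 305.457211 = 1603.650358
V = π·3.5² × L = 38.484510 × 1603.650358 = 61715.698259

L=1603.650 V=61715.698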